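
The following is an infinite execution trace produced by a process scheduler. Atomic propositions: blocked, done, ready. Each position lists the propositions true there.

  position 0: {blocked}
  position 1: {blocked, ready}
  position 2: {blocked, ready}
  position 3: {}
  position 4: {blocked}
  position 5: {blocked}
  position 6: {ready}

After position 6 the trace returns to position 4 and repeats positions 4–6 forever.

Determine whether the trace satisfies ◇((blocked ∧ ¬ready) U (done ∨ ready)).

(blocked ∧ ¬ready) U (done ∨ ready) holds at position 0, which is reachable from 0, so ◇((blocked ∧ ¬ready) U (done ∨ ready)) holds.

Yes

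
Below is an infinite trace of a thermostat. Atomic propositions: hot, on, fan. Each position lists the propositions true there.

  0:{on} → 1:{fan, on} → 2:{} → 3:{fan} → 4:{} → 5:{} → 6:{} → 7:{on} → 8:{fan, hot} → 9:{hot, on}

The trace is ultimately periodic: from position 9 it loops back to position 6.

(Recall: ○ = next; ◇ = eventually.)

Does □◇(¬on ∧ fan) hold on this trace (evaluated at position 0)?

◇(¬on ∧ fan) holds at every position 0..9, and those are all positions ever visited, so □◇(¬on ∧ fan) holds.

Satisfied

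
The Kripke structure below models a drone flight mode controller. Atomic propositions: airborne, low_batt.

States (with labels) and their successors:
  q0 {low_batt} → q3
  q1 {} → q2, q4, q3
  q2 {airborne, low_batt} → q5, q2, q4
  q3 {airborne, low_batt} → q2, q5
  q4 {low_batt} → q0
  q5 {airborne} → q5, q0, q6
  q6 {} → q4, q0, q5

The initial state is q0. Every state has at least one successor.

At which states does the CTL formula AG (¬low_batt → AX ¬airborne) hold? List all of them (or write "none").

States satisfying ¬low_batt → AX ¬airborne: {q0, q2, q3, q4}.
States satisfying AG (¬low_batt → AX ¬airborne): ∅.

none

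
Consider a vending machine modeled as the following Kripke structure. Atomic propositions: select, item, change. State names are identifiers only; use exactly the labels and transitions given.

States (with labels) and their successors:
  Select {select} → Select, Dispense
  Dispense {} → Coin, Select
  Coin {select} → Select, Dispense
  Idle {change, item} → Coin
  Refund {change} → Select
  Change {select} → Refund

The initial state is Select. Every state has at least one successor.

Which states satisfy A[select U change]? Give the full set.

States satisfying select: {Select, Coin, Change}.
States satisfying change: {Idle, Refund}.
States satisfying A[select U change]: {Idle, Refund, Change}.

{Idle, Refund, Change}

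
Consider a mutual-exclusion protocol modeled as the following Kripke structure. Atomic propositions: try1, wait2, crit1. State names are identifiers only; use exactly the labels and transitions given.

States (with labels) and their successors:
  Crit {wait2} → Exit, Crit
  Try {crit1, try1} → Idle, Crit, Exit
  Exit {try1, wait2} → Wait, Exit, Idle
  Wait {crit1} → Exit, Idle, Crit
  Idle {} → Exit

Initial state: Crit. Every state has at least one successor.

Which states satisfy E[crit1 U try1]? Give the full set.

{Try, Exit, Wait}

States satisfying crit1: {Try, Wait}.
States satisfying try1: {Try, Exit}.
States satisfying E[crit1 U try1]: {Try, Exit, Wait}.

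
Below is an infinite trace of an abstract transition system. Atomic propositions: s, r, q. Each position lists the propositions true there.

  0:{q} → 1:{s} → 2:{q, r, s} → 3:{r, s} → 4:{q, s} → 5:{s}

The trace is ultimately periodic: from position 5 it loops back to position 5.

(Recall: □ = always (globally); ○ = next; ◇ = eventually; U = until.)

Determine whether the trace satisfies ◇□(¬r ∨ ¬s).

Satisfied

□(¬r ∨ ¬s) holds at position 4, which is reachable from 0, so ◇□(¬r ∨ ¬s) holds.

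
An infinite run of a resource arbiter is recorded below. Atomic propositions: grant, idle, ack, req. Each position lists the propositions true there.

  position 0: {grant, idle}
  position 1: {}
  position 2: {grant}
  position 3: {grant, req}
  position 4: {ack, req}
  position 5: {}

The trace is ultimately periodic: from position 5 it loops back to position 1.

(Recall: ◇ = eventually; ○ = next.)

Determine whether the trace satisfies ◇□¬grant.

□¬grant is false at every position 0..5, so it never becomes true and ◇□¬grant fails.

Does not hold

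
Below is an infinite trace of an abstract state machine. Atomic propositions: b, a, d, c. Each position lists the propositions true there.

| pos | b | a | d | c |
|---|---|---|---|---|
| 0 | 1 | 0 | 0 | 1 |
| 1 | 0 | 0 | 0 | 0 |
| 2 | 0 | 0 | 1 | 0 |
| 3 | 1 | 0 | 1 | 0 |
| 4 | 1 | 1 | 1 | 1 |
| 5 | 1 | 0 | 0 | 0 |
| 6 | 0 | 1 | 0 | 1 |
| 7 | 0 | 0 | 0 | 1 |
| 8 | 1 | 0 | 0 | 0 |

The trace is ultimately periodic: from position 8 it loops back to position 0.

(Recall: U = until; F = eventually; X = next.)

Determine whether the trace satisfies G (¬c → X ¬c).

¬c → X ¬c must hold at every position from 0 onward. It fails at position 3, so G (¬c → X ¬c) is false.
Positions where ¬c holds: 1, 2, 3, 5, 8.
Check X ¬c at each: 1→ok, 2→ok, 3→fails, 5→fails, 8→fails.

Violated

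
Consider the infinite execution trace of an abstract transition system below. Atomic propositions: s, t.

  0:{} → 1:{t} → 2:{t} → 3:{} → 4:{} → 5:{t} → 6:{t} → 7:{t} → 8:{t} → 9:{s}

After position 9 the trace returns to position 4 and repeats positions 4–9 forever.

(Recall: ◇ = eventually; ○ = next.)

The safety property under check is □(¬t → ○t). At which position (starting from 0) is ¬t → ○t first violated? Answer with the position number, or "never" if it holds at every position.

Check ¬t → ○t at each position in order: 0 ✓, 1 ✓, 2 ✓.
At position 3 the labels are {} and the next position 4 has {}, so ¬t → ○t is false there. This is the first violation.

3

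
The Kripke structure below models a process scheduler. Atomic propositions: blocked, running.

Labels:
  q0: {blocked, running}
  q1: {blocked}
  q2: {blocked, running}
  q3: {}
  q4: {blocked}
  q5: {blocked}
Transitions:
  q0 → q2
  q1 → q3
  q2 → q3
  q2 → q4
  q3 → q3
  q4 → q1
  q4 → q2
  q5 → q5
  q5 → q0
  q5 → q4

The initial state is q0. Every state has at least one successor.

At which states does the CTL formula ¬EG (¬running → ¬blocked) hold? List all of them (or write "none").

States satisfying ¬running → ¬blocked: {q0, q2, q3}.
States satisfying EG (¬running → ¬blocked): {q0, q2, q3}.
States satisfying ¬EG (¬running → ¬blocked): {q1, q4, q5}.

{q1, q4, q5}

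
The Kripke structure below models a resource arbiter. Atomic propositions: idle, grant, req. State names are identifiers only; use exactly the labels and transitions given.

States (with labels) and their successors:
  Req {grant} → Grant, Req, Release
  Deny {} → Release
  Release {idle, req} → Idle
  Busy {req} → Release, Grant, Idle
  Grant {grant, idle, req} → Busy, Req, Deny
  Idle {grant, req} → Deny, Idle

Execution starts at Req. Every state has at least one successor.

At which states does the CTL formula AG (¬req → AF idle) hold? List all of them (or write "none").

States satisfying ¬req → AF idle: {Deny, Release, Busy, Grant, Idle}.
States satisfying AG (¬req → AF idle): {Deny, Release, Idle}.

{Deny, Release, Idle}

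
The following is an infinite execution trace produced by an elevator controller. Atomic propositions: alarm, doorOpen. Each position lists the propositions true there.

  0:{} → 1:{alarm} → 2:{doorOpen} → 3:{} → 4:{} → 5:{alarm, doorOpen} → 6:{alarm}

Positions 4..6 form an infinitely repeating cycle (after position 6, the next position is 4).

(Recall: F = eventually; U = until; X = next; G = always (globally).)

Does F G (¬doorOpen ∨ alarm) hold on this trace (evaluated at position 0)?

G (¬doorOpen ∨ alarm) holds at position 3, which is reachable from 0, so F G (¬doorOpen ∨ alarm) holds.

Satisfied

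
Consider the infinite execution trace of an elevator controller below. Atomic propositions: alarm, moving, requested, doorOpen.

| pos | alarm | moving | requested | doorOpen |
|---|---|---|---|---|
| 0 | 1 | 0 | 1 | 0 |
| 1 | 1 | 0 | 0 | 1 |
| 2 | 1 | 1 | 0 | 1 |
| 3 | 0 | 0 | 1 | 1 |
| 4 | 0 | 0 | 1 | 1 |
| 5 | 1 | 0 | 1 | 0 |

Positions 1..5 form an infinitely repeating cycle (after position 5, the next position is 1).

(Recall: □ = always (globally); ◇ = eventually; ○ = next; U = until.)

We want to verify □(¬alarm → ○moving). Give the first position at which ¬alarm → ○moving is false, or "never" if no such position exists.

3

Check ¬alarm → ○moving at each position in order: 0 ✓, 1 ✓, 2 ✓.
At position 3 the labels are {doorOpen, requested} and the next position 4 has {doorOpen, requested}, so ¬alarm → ○moving is false there. This is the first violation.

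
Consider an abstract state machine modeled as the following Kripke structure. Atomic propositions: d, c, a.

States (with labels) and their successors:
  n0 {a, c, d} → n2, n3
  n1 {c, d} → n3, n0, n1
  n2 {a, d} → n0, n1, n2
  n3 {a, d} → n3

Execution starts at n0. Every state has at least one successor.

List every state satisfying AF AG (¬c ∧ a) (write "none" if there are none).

States satisfying AG (¬c ∧ a): {n3}.
States satisfying AF AG (¬c ∧ a): {n3}.

{n3}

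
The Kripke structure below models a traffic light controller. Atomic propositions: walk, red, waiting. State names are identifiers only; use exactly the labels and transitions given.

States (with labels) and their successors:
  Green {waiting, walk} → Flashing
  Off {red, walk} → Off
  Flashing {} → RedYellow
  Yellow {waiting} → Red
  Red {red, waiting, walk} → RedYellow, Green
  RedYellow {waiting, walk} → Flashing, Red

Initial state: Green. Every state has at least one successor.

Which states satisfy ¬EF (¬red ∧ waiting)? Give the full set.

States satisfying ¬red ∧ waiting: {Green, Yellow, RedYellow}.
States satisfying EF (¬red ∧ waiting): {Green, Flashing, Yellow, Red, RedYellow}.
States satisfying ¬EF (¬red ∧ waiting): {Off}.

{Off}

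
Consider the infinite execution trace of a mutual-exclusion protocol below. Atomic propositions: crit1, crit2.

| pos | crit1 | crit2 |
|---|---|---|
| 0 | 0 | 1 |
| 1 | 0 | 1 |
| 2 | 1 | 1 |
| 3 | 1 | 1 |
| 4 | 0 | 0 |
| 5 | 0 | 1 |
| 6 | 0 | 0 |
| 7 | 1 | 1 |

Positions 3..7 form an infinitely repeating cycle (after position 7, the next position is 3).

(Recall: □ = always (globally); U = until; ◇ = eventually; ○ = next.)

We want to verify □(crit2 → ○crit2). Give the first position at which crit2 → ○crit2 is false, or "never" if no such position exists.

3

Check crit2 → ○crit2 at each position in order: 0 ✓, 1 ✓, 2 ✓.
At position 3 the labels are {crit1, crit2} and the next position 4 has {}, so crit2 → ○crit2 is false there. This is the first violation.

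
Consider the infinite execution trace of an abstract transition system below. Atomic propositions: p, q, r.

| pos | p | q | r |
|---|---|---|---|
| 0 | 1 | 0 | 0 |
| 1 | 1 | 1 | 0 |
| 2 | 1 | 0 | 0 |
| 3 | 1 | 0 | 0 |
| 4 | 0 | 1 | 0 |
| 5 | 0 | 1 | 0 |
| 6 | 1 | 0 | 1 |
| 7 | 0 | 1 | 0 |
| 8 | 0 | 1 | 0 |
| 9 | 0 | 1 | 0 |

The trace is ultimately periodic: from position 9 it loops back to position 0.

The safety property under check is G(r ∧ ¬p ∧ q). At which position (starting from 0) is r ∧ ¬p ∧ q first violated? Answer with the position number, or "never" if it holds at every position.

0

At position 0 the labels are {p}, so r ∧ ¬p ∧ q is false there. This is the first violation.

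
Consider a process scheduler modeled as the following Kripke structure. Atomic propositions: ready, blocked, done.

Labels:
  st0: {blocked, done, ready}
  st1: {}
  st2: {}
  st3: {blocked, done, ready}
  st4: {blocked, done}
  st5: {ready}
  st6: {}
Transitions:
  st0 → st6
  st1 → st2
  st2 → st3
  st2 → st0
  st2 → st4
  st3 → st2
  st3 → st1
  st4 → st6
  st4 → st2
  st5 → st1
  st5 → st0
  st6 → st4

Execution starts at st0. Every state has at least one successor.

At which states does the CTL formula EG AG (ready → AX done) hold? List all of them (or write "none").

none

States satisfying AG (ready → AX done): ∅.
States satisfying EG AG (ready → AX done): ∅.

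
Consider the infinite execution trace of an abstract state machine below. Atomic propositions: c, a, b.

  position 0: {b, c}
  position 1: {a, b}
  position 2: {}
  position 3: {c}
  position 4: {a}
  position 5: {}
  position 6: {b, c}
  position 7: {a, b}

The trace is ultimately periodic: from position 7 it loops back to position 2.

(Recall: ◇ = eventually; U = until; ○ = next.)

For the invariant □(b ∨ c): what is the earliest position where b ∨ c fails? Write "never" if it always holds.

2

Check b ∨ c at each position in order: 0 ✓, 1 ✓.
At position 2 the labels are {}, so b ∨ c is false there. This is the first violation.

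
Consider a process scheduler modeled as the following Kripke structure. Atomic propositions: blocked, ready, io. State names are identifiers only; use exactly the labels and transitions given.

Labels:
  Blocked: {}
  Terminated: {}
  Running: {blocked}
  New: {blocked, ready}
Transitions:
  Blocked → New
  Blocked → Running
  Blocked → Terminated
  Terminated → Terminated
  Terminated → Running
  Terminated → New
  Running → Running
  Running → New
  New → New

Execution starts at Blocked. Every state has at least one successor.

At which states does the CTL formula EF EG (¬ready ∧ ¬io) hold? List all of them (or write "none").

States satisfying EG (¬ready ∧ ¬io): {Blocked, Terminated, Running}.
States satisfying EF EG (¬ready ∧ ¬io): {Blocked, Terminated, Running}.

{Blocked, Terminated, Running}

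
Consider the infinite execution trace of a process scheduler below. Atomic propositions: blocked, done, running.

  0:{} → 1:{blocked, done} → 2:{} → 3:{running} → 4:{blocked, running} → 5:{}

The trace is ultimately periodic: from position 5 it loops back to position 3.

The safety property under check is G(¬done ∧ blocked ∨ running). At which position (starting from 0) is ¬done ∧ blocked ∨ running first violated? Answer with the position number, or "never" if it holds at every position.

At position 0 the labels are {}, so ¬done ∧ blocked ∨ running is false there. This is the first violation.

0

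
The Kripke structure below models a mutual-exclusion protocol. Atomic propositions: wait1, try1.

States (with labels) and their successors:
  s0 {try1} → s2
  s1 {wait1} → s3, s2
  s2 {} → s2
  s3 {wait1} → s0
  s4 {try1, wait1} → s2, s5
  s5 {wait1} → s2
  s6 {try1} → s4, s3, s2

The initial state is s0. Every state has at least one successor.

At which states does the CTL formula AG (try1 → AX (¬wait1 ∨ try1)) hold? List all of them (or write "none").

States satisfying try1 → AX (¬wait1 ∨ try1): {s0, s1, s2, s3, s5}.
States satisfying AG (try1 → AX (¬wait1 ∨ try1)): {s0, s1, s2, s3, s5}.

{s0, s1, s2, s3, s5}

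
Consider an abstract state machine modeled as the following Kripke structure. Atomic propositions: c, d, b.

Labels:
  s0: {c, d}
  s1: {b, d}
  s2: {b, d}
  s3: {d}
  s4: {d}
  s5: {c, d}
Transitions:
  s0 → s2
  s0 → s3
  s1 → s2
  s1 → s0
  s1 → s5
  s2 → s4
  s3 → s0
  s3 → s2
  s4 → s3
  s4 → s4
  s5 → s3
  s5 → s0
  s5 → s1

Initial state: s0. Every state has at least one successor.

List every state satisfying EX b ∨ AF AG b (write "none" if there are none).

{s0, s1, s3, s5}

States satisfying b: {s1, s2}.
States satisfying EX b: {s0, s1, s3, s5}.
States satisfying AG b: ∅.
States satisfying AF AG b: ∅.
States satisfying EX b ∨ AF AG b: {s0, s1, s3, s5}.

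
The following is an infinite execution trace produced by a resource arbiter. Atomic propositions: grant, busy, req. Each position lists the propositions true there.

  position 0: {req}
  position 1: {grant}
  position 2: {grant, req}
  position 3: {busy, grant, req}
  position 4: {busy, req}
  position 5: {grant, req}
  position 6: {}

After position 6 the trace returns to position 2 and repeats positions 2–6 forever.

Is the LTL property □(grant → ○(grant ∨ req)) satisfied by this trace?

grant → ○(grant ∨ req) must hold at every position from 0 onward. It fails at position 5, so □(grant → ○(grant ∨ req)) is false.
Positions where grant holds: 1, 2, 3, 5.
Check ○(grant ∨ req) at each: 1→ok, 2→ok, 3→ok, 5→fails.

Violated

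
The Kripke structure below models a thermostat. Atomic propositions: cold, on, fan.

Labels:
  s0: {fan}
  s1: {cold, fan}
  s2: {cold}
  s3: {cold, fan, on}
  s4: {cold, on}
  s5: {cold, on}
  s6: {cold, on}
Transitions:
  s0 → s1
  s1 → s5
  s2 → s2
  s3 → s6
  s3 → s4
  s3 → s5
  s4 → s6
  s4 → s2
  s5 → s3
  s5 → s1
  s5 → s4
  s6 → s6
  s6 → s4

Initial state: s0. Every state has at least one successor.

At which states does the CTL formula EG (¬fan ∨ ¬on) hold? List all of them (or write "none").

{s0, s1, s2, s4, s5, s6}

States satisfying ¬fan ∨ ¬on: {s0, s1, s2, s4, s5, s6}.
States satisfying EG (¬fan ∨ ¬on): {s0, s1, s2, s4, s5, s6}.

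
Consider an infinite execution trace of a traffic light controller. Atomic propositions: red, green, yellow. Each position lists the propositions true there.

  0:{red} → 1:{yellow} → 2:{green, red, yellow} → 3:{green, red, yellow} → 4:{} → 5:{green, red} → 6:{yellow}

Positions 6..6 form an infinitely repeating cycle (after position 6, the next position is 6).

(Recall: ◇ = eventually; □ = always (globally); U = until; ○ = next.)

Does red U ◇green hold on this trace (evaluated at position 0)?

Satisfied

Walking from position 0: ◇green first holds at position 0, and red holds at every earlier position along the way, so red U ◇green holds.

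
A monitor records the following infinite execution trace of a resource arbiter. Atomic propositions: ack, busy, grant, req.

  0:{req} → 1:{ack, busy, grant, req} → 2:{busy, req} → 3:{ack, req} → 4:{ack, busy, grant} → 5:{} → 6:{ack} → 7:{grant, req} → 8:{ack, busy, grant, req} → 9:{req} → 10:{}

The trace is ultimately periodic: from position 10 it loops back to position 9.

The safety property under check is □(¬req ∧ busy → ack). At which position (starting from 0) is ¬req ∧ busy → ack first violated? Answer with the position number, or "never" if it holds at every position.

never

¬req ∧ busy → ack holds at every position 0..10, and those are all the positions the trace ever visits, so the invariant □(¬req ∧ busy → ack) is never violated.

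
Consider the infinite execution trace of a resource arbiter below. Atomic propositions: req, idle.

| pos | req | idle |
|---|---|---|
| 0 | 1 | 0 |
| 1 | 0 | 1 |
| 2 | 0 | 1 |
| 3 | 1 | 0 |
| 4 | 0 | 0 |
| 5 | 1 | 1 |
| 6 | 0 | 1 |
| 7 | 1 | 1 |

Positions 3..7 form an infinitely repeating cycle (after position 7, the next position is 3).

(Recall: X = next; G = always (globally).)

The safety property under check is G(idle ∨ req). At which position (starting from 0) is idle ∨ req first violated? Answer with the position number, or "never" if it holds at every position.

4

Check idle ∨ req at each position in order: 0 ✓, 1 ✓, 2 ✓, 3 ✓.
At position 4 the labels are {}, so idle ∨ req is false there. This is the first violation.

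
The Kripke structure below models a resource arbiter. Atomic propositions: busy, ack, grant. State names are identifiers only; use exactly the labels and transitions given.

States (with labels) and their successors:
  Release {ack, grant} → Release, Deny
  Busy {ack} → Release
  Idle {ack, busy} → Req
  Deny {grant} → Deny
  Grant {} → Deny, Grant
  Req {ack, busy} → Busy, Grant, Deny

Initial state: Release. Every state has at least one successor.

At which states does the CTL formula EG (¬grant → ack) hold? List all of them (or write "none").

{Release, Busy, Idle, Deny, Req}

States satisfying ¬grant → ack: {Release, Busy, Idle, Deny, Req}.
States satisfying EG (¬grant → ack): {Release, Busy, Idle, Deny, Req}.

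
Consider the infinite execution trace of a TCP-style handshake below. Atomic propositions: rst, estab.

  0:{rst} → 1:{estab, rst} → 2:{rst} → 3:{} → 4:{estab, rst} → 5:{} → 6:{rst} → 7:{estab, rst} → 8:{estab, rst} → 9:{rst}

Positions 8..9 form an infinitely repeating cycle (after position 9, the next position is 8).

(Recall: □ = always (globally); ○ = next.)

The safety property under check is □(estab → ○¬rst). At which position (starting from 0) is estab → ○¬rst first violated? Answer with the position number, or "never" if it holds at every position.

1

Check estab → ○¬rst at each position in order: 0 ✓.
At position 1 the labels are {estab, rst} and the next position 2 has {rst}, so estab → ○¬rst is false there. This is the first violation.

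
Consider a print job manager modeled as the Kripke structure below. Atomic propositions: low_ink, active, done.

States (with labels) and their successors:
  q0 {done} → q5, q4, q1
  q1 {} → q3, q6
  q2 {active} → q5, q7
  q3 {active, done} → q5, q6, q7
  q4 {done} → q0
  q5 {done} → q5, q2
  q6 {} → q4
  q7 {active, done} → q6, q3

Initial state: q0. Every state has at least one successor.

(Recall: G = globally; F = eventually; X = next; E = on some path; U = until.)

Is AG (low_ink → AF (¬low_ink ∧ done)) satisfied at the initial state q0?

States satisfying low_ink → AF (¬low_ink ∧ done): {q0, q1, q2, q3, q4, q5, q6, q7}.
States satisfying AG (low_ink → AF (¬low_ink ∧ done)): {q0, q1, q2, q3, q4, q5, q6, q7}.
Every state reachable from q0 satisfies low_ink → AF (¬low_ink ∧ done).
q0 ∈ Sat(AG (low_ink → AF (¬low_ink ∧ done))).

Holds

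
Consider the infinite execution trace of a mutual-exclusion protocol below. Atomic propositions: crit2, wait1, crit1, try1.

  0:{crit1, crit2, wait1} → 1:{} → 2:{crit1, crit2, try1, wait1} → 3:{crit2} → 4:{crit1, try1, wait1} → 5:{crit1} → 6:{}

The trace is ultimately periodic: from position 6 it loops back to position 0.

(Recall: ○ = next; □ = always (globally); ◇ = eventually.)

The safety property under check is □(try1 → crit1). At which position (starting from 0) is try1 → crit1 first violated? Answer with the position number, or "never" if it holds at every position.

never

try1 → crit1 holds at every position 0..6, and those are all the positions the trace ever visits, so the invariant □(try1 → crit1) is never violated.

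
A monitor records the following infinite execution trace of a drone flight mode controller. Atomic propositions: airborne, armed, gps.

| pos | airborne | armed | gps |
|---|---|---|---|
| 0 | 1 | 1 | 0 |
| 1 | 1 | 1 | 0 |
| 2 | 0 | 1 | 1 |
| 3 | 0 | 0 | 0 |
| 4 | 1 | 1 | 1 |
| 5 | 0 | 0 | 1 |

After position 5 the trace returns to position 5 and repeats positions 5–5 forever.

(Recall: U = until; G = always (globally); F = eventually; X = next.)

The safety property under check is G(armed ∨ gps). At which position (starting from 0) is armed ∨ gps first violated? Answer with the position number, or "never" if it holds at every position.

3

Check armed ∨ gps at each position in order: 0 ✓, 1 ✓, 2 ✓.
At position 3 the labels are {}, so armed ∨ gps is false there. This is the first violation.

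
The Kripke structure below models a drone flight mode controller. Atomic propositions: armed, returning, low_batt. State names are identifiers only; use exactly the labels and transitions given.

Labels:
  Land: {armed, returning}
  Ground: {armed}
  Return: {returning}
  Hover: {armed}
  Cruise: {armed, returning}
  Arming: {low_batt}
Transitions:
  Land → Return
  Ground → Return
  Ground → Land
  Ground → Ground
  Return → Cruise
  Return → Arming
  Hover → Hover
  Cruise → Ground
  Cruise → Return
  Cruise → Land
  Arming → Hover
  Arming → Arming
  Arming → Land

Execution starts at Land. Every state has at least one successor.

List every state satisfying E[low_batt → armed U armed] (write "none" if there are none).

States satisfying low_batt → armed: {Land, Ground, Return, Hover, Cruise}.
States satisfying armed: {Land, Ground, Hover, Cruise}.
States satisfying E[low_batt → armed U armed]: {Land, Ground, Return, Hover, Cruise}.

{Land, Ground, Return, Hover, Cruise}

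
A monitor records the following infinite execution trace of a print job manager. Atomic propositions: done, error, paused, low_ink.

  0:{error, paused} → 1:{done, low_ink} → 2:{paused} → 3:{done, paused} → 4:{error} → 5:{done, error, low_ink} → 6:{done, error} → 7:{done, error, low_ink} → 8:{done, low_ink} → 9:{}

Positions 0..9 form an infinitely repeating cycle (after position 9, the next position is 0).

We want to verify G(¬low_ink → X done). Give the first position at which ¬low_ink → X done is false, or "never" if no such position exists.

3

Check ¬low_ink → X done at each position in order: 0 ✓, 1 ✓, 2 ✓.
At position 3 the labels are {done, paused} and the next position 4 has {error}, so ¬low_ink → X done is false there. This is the first violation.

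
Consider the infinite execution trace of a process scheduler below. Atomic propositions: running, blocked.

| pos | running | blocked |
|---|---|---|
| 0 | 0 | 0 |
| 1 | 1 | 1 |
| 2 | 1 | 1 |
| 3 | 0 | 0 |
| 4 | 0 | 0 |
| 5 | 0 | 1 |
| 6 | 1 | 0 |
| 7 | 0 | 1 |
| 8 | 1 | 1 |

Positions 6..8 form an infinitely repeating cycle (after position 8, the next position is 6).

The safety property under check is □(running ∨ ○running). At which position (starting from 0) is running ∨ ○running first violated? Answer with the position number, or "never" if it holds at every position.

3

Check running ∨ ○running at each position in order: 0 ✓, 1 ✓, 2 ✓.
At position 3 the labels are {} and the next position 4 has {}, so running ∨ ○running is false there. This is the first violation.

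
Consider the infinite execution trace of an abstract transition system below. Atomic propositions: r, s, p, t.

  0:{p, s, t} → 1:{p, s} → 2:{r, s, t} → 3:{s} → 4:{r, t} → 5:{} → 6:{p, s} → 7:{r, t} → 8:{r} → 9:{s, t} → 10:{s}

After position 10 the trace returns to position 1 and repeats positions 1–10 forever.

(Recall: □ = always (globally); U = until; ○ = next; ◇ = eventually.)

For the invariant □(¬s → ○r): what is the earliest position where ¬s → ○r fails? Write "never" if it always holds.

Check ¬s → ○r at each position in order: 0 ✓, 1 ✓, 2 ✓, 3 ✓.
At position 4 the labels are {r, t} and the next position 5 has {}, so ¬s → ○r is false there. This is the first violation.

4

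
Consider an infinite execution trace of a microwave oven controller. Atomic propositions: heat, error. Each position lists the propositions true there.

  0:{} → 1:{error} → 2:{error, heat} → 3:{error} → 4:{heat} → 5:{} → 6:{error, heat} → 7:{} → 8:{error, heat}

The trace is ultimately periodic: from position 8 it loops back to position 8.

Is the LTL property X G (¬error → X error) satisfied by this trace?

No

The position after 0 is 1; G (¬error → X error) is false there.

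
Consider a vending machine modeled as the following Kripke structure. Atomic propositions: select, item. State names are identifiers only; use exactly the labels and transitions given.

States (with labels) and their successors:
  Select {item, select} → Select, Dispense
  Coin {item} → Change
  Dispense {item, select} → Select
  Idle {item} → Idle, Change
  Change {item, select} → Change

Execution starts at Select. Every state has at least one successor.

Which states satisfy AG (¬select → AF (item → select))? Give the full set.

States satisfying ¬select → AF (item → select): {Select, Coin, Dispense, Change}.
States satisfying AG (¬select → AF (item → select)): {Select, Coin, Dispense, Change}.

{Select, Coin, Dispense, Change}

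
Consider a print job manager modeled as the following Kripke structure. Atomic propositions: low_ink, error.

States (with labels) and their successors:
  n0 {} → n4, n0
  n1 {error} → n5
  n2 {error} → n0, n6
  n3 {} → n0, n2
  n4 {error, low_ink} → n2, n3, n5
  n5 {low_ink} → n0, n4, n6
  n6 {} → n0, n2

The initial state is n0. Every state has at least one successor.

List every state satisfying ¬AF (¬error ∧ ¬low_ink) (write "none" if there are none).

{n1, n4, n5}

States satisfying ¬error ∧ ¬low_ink: {n0, n3, n6}.
States satisfying AF (¬error ∧ ¬low_ink): {n0, n2, n3, n6}.
States satisfying ¬AF (¬error ∧ ¬low_ink): {n1, n4, n5}.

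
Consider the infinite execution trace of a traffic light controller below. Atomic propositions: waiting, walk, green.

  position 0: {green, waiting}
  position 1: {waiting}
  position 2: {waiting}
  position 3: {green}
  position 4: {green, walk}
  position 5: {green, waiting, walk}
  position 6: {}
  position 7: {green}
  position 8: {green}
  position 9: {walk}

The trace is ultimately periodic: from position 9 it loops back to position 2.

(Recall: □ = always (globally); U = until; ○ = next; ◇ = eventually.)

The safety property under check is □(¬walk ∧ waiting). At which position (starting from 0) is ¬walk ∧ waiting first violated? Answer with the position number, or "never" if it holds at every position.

Check ¬walk ∧ waiting at each position in order: 0 ✓, 1 ✓, 2 ✓.
At position 3 the labels are {green}, so ¬walk ∧ waiting is false there. This is the first violation.

3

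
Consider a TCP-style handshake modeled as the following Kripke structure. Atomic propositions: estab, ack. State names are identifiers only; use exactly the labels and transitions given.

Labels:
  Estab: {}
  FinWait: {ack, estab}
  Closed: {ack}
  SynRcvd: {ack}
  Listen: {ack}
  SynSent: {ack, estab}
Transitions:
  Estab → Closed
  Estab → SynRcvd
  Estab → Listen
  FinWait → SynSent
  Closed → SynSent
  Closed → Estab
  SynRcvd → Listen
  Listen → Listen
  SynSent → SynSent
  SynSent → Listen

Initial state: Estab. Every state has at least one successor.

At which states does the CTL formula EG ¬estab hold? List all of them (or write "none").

States satisfying ¬estab: {Estab, Closed, SynRcvd, Listen}.
States satisfying EG ¬estab: {Estab, Closed, SynRcvd, Listen}.

{Estab, Closed, SynRcvd, Listen}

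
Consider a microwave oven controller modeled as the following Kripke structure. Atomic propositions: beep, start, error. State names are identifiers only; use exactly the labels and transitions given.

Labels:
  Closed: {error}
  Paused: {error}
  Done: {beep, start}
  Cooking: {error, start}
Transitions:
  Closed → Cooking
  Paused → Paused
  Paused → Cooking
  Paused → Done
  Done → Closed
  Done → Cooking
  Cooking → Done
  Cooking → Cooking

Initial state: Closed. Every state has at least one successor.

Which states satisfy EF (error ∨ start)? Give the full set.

States satisfying error ∨ start: {Closed, Paused, Done, Cooking}.
States satisfying EF (error ∨ start): {Closed, Paused, Done, Cooking}.

{Closed, Paused, Done, Cooking}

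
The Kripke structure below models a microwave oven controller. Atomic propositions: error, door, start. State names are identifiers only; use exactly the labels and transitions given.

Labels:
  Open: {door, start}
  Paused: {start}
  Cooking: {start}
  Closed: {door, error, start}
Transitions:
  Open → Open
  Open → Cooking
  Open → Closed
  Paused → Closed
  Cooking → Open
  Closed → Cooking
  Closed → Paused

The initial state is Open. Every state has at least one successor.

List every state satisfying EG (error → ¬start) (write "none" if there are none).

{Open, Cooking}

States satisfying error → ¬start: {Open, Paused, Cooking}.
States satisfying EG (error → ¬start): {Open, Cooking}.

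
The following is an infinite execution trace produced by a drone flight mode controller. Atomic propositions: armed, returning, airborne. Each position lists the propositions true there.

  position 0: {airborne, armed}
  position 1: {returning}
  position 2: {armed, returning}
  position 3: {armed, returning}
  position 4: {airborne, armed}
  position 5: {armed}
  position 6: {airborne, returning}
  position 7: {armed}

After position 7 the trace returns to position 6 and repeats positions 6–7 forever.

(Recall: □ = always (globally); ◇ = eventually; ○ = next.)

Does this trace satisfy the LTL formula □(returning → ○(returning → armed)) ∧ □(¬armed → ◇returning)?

Yes

returning → ○(returning → armed) holds at every position 0..7, and those are all positions ever visited, so □(returning → ○(returning → armed)) holds.
Positions where returning holds: 1, 2, 3, 6.
Check ○(returning → armed) at each: 1→ok, 2→ok, 3→ok, 6→ok.
¬armed → ◇returning holds at every position 0..7, and those are all positions ever visited, so □(¬armed → ◇returning) holds.
Positions where ¬armed holds: 1, 6.
Check ◇returning at each: 1→ok, 6→ok.
At position 0: □(returning → ○(returning → armed)) is true; □(¬armed → ◇returning) is true; so □(returning → ○(returning → armed)) ∧ □(¬armed → ◇returning) is true.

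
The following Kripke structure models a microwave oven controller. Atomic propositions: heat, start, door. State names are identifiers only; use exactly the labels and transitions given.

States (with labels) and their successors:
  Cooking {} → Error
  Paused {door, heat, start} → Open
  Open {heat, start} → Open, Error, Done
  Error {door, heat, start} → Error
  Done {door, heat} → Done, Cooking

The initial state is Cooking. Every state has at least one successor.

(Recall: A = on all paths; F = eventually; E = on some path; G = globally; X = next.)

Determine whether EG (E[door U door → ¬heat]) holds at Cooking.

Does not hold

States satisfying E[door U door → ¬heat]: {Cooking, Paused, Open, Done}.
States satisfying EG (E[door U door → ¬heat]): {Paused, Open, Done}.
No suitable path/successor from Cooking witnesses the formula.
Cooking ∉ Sat(EG (E[door U door → ¬heat])).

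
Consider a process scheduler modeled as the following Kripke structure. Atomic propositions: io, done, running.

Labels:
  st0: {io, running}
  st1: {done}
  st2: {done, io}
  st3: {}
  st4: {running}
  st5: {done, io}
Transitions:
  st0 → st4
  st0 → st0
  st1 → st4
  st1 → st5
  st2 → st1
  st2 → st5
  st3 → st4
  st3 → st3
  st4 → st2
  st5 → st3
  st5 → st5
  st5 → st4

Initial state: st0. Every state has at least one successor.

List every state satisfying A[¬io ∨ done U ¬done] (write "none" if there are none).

{st0, st3, st4}

States satisfying ¬io ∨ done: {st1, st2, st3, st4, st5}.
States satisfying ¬done: {st0, st3, st4}.
States satisfying A[¬io ∨ done U ¬done]: {st0, st3, st4}.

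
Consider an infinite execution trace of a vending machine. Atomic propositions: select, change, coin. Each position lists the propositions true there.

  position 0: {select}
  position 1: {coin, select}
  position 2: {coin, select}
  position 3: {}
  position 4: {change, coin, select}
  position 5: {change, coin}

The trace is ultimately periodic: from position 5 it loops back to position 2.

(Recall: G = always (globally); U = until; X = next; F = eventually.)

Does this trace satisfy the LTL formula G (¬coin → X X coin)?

¬coin → X X coin holds at every position 0..5, and those are all positions ever visited, so G (¬coin → X X coin) holds.
Positions where ¬coin holds: 0, 3.
Check X X coin at each: 0→ok, 3→ok.

Holds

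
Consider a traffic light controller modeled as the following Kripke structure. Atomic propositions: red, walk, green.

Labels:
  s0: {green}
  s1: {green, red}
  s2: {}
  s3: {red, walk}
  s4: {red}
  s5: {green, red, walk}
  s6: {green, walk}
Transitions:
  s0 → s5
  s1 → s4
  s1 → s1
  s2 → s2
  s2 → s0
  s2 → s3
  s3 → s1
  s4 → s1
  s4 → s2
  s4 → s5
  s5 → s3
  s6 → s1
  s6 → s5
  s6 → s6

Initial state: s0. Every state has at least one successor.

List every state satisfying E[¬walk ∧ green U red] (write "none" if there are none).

States satisfying ¬walk ∧ green: {s0, s1}.
States satisfying red: {s1, s3, s4, s5}.
States satisfying E[¬walk ∧ green U red]: {s0, s1, s3, s4, s5}.

{s0, s1, s3, s4, s5}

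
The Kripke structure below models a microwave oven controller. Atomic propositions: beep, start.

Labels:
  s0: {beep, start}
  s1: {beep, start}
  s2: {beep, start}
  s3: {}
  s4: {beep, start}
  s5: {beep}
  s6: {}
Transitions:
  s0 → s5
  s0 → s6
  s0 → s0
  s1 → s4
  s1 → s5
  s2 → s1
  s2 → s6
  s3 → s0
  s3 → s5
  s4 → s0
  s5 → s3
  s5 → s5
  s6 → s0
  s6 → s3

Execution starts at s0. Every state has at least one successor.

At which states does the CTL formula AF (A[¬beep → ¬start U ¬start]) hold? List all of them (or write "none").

{s3, s5, s6}

States satisfying A[¬beep → ¬start U ¬start]: {s3, s5, s6}.
States satisfying AF (A[¬beep → ¬start U ¬start]): {s3, s5, s6}.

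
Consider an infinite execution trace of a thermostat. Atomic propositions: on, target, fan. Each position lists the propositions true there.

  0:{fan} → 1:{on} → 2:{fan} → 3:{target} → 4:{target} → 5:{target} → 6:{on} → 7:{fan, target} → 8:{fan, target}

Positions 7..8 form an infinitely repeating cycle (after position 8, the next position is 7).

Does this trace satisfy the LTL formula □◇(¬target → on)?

◇(¬target → on) holds at every position 0..8, and those are all positions ever visited, so □◇(¬target → on) holds.

Satisfied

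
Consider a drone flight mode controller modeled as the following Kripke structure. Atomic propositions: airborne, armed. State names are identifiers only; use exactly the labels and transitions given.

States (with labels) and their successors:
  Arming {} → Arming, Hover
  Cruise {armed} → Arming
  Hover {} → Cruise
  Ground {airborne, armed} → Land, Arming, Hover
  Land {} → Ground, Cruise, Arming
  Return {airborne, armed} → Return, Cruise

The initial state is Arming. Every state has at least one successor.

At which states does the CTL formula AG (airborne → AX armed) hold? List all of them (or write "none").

{Arming, Cruise, Hover, Return}

States satisfying airborne → AX armed: {Arming, Cruise, Hover, Land, Return}.
States satisfying AG (airborne → AX armed): {Arming, Cruise, Hover, Return}.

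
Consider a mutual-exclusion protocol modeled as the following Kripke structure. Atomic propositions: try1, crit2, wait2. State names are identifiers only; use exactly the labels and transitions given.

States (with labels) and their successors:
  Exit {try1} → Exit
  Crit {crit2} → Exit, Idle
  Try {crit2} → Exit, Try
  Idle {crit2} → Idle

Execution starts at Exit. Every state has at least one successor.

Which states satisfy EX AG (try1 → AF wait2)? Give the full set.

States satisfying AG (try1 → AF wait2): {Idle}.
States satisfying EX AG (try1 → AF wait2): {Crit, Idle}.

{Crit, Idle}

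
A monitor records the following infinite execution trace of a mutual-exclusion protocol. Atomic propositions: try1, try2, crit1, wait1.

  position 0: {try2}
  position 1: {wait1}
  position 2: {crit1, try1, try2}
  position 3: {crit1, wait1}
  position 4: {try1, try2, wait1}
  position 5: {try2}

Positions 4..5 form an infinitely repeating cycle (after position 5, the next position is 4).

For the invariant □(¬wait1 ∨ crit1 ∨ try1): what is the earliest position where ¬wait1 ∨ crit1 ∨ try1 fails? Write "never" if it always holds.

Check ¬wait1 ∨ crit1 ∨ try1 at each position in order: 0 ✓.
At position 1 the labels are {wait1}, so ¬wait1 ∨ crit1 ∨ try1 is false there. This is the first violation.

1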